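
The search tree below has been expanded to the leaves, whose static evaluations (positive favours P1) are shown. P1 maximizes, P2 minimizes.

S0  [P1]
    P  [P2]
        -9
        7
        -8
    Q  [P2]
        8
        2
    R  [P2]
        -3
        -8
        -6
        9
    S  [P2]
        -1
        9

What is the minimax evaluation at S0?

P (P2): min(-9, 7, -8) = -9
Q (P2): min(8, 2) = 2
R (P2): min(-3, -8, -6, 9) = -8
S (P2): min(-1, 9) = -1
S0 (P1): max(-9, 2, -8, -1) = 2

2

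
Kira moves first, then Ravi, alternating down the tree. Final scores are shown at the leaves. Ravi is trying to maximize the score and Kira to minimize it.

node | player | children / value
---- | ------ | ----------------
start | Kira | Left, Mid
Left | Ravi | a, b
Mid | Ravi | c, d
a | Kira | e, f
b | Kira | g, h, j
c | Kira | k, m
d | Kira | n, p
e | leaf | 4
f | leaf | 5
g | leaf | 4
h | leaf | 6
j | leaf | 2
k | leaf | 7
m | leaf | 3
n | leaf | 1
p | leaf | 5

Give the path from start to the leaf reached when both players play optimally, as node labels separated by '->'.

a (Kira): min(4, 5) = 4
b (Kira): min(4, 6, 2) = 2
Left (Ravi): max(4, 2) = 4
c (Kira): min(7, 3) = 3
d (Kira): min(1, 5) = 1
Mid (Ravi): max(3, 1) = 3
start (Kira): min(4, 3) = 3
At start, Kira picks Mid (lowest: 3).
At Mid, Ravi picks c (highest: 3).
At c, Kira picks m (lowest: 3).
Terminal value 3.

start -> Mid -> c -> m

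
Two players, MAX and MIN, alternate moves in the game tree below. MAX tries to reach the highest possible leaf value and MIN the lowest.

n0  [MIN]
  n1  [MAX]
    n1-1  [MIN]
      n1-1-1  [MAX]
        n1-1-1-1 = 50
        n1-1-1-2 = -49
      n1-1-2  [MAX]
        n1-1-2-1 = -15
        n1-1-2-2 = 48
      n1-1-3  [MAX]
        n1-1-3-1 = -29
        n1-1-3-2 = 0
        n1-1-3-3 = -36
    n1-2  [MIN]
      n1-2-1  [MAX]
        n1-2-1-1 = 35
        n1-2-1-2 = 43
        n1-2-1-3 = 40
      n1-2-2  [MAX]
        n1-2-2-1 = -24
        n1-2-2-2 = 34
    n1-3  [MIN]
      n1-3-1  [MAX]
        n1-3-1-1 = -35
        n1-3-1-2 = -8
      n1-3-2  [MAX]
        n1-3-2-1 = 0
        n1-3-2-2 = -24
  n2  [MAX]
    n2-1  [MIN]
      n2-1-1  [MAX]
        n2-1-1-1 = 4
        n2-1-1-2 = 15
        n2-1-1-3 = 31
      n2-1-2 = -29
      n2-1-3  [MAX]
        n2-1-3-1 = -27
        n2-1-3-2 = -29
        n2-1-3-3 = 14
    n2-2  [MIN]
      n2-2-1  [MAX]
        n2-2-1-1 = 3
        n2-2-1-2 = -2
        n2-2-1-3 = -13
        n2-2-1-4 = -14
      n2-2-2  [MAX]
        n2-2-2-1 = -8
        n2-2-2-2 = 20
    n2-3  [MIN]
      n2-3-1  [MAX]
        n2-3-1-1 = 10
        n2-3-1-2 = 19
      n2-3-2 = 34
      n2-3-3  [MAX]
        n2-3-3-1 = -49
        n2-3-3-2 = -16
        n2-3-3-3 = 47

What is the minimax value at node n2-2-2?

n2-2-2 (MAX): max(-8, 20) = 20

20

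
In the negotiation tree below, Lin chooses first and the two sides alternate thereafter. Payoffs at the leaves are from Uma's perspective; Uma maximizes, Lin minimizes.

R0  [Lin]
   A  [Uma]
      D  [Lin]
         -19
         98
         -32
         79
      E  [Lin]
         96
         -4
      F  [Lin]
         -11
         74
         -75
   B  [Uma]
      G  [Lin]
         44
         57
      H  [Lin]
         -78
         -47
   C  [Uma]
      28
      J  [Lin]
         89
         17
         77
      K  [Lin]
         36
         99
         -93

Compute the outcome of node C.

28

J (Lin): min(89, 17, 77) = 17
K (Lin): min(36, 99, -93) = -93
C (Uma): max(28, 17, -93) = 28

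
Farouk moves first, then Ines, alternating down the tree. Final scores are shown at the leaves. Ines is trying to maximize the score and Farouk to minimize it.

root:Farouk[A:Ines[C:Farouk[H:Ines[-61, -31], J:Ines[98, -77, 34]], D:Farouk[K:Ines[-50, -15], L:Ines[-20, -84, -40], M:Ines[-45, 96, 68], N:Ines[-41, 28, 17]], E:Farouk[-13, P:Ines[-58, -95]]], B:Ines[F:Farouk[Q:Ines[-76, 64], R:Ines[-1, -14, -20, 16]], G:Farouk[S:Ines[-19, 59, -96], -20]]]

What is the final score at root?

H (Ines): max(-61, -31) = -31
J (Ines): max(98, -77, 34) = 98
C (Farouk): min(-31, 98) = -31
K (Ines): max(-50, -15) = -15
L (Ines): max(-20, -84, -40) = -20
M (Ines): max(-45, 96, 68) = 96
N (Ines): max(-41, 28, 17) = 28
D (Farouk): min(-15, -20, 96, 28) = -20
P (Ines): max(-58, -95) = -58
E (Farouk): min(-13, -58) = -58
A (Ines): max(-31, -20, -58) = -20
Q (Ines): max(-76, 64) = 64
R (Ines): max(-1, -14, -20, 16) = 16
F (Farouk): min(64, 16) = 16
S (Ines): max(-19, 59, -96) = 59
G (Farouk): min(59, -20) = -20
B (Ines): max(16, -20) = 16
root (Farouk): min(-20, 16) = -20

-20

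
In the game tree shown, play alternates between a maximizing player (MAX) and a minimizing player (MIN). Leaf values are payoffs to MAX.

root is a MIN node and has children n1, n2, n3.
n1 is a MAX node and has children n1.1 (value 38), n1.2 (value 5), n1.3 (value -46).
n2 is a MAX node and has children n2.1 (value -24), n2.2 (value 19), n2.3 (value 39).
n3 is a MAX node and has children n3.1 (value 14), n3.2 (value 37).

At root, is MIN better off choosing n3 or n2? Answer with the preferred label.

n3 (MAX): max(14, 37) = 37
n2 (MAX): max(-24, 19, 39) = 39
MIN prefers the lower value; n3=37, n2=39. n3 is better since 37 < 39.

n3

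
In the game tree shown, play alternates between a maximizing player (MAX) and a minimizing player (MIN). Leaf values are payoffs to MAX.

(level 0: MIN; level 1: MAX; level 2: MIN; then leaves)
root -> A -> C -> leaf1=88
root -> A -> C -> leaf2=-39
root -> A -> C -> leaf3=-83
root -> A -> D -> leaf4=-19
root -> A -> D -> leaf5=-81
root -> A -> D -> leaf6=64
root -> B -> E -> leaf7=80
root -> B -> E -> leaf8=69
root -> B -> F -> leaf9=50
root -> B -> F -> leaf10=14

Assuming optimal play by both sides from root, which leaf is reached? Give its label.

leaf5

C (MIN): min(88, -39, -83) = -83
D (MIN): min(-19, -81, 64) = -81
A (MAX): max(-83, -81) = -81
E (MIN): min(80, 69) = 69
F (MIN): min(50, 14) = 14
B (MAX): max(69, 14) = 69
root (MIN): min(-81, 69) = -81
At root, MIN picks A (lowest: -81).
At A, MAX picks D (highest: -81).
At D, MIN picks leaf5 (lowest: -81).
Terminal value -81.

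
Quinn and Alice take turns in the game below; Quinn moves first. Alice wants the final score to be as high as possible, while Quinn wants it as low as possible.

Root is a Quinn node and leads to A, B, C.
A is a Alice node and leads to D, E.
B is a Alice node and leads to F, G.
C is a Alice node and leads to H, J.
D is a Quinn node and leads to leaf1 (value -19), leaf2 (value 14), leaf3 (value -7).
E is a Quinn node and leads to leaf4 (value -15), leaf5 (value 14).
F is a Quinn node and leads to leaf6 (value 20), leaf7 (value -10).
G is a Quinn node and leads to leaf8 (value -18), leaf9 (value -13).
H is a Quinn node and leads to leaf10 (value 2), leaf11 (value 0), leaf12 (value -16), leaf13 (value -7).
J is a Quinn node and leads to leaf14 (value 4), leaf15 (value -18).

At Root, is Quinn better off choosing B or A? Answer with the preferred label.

F (Quinn): min(20, -10) = -10
G (Quinn): min(-18, -13) = -18
B (Alice): max(-10, -18) = -10
D (Quinn): min(-19, 14, -7) = -19
E (Quinn): min(-15, 14) = -15
A (Alice): max(-19, -15) = -15
Quinn prefers the lower value; B=-10, A=-15. A is better since -15 < -10.

A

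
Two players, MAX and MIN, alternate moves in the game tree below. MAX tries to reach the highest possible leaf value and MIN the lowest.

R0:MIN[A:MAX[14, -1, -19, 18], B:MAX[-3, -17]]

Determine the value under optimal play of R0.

-3

A (MAX): max(14, -1, -19, 18) = 18
B (MAX): max(-3, -17) = -3
R0 (MIN): min(18, -3) = -3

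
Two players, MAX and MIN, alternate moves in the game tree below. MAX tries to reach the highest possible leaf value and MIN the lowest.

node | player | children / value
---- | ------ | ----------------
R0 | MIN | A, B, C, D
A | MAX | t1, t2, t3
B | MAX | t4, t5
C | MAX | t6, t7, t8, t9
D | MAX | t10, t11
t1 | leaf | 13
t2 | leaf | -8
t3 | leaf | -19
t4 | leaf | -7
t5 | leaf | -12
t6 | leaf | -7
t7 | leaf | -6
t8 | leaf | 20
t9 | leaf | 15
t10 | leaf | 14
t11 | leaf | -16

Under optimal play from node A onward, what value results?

13

A (MAX): max(13, -8, -19) = 13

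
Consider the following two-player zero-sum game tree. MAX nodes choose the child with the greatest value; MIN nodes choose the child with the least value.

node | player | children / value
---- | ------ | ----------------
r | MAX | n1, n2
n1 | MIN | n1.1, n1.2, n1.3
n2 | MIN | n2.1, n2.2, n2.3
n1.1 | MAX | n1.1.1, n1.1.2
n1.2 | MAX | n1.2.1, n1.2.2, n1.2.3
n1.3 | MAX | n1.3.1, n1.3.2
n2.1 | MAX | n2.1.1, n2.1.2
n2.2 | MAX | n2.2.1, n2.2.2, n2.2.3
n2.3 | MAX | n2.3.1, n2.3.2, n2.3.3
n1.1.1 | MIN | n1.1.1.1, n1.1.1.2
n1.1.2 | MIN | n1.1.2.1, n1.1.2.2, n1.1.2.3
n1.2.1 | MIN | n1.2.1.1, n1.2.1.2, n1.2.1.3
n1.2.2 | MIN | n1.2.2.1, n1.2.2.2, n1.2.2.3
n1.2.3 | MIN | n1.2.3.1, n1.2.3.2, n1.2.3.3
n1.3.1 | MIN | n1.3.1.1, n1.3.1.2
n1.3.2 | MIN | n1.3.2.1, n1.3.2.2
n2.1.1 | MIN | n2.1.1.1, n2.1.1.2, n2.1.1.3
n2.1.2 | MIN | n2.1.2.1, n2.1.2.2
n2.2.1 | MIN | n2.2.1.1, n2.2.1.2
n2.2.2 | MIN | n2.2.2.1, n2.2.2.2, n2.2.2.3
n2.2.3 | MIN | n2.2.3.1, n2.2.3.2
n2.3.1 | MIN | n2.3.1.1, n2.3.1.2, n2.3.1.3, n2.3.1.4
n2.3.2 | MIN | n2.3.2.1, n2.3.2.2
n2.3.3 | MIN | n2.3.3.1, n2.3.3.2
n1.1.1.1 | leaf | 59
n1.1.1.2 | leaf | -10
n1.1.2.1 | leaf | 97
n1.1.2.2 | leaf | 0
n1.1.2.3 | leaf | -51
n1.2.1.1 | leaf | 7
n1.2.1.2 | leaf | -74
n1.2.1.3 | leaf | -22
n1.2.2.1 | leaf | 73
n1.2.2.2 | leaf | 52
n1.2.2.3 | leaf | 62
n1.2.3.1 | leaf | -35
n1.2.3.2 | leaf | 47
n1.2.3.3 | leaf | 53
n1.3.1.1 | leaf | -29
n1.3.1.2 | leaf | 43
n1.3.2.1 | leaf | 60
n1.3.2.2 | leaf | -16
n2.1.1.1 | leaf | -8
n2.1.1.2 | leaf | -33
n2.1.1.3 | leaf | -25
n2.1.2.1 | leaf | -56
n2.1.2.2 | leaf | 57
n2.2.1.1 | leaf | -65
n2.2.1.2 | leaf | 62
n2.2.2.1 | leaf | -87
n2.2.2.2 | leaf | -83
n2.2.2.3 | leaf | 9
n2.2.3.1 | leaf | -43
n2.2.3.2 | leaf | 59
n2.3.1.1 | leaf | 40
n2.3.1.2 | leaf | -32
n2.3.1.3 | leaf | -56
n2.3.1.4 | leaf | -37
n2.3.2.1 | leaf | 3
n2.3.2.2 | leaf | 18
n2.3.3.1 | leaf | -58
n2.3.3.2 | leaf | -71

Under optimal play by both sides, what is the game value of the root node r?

n1.1.1 (MIN): min(59, -10) = -10
n1.1.2 (MIN): min(97, 0, -51) = -51
n1.1 (MAX): max(-10, -51) = -10
n1.2.1 (MIN): min(7, -74, -22) = -74
n1.2.2 (MIN): min(73, 52, 62) = 52
n1.2.3 (MIN): min(-35, 47, 53) = -35
n1.2 (MAX): max(-74, 52, -35) = 52
n1.3.1 (MIN): min(-29, 43) = -29
n1.3.2 (MIN): min(60, -16) = -16
n1.3 (MAX): max(-29, -16) = -16
n1 (MIN): min(-10, 52, -16) = -16
n2.1.1 (MIN): min(-8, -33, -25) = -33
n2.1.2 (MIN): min(-56, 57) = -56
n2.1 (MAX): max(-33, -56) = -33
n2.2.1 (MIN): min(-65, 62) = -65
n2.2.2 (MIN): min(-87, -83, 9) = -87
n2.2.3 (MIN): min(-43, 59) = -43
n2.2 (MAX): max(-65, -87, -43) = -43
n2.3.1 (MIN): min(40, -32, -56, -37) = -56
n2.3.2 (MIN): min(3, 18) = 3
n2.3.3 (MIN): min(-58, -71) = -71
n2.3 (MAX): max(-56, 3, -71) = 3
n2 (MIN): min(-33, -43, 3) = -43
r (MAX): max(-16, -43) = -16

-16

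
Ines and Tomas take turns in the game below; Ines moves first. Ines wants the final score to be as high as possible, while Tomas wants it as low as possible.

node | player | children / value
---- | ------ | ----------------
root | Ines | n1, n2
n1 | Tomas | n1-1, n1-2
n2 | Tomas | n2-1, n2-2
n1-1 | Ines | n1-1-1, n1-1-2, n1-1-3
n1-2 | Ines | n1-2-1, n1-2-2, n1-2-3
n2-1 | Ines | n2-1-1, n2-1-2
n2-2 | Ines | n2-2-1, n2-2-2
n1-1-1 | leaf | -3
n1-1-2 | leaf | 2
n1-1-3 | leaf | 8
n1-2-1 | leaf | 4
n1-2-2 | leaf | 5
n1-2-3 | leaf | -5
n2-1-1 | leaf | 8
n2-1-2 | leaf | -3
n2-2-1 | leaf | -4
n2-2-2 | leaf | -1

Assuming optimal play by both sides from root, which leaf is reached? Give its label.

n1-2-2

n1-1 (Ines): max(-3, 2, 8) = 8
n1-2 (Ines): max(4, 5, -5) = 5
n1 (Tomas): min(8, 5) = 5
n2-1 (Ines): max(8, -3) = 8
n2-2 (Ines): max(-4, -1) = -1
n2 (Tomas): min(8, -1) = -1
root (Ines): max(5, -1) = 5
At root, Ines picks n1 (highest: 5).
At n1, Tomas picks n1-2 (lowest: 5).
At n1-2, Ines picks n1-2-2 (highest: 5).
Terminal value 5.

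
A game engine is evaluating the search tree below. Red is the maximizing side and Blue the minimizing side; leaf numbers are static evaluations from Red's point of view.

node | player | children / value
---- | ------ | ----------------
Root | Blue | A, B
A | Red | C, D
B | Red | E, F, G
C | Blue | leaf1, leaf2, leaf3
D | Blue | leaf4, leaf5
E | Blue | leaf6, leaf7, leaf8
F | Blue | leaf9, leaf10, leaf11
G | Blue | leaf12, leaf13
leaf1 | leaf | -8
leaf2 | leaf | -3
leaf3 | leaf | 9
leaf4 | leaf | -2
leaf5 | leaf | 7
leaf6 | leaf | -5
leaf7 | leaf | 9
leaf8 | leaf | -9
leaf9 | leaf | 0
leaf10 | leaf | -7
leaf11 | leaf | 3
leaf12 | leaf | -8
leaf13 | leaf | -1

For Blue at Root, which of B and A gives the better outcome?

B

E (Blue): min(-5, 9, -9) = -9
F (Blue): min(0, -7, 3) = -7
G (Blue): min(-8, -1) = -8
B (Red): max(-9, -7, -8) = -7
C (Blue): min(-8, -3, 9) = -8
D (Blue): min(-2, 7) = -2
A (Red): max(-8, -2) = -2
Blue prefers the lower value; B=-7, A=-2. B is better since -7 < -2.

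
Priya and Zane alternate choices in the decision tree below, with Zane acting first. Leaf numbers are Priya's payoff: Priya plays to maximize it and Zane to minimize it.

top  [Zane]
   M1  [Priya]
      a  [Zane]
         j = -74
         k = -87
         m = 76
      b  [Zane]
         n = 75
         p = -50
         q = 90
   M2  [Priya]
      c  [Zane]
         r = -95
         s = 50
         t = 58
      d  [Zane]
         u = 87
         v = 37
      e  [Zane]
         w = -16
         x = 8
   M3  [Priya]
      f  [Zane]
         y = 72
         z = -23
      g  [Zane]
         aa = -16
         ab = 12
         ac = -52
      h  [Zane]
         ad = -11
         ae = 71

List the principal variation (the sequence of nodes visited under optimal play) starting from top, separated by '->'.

top -> M1 -> b -> p

a (Zane): min(-74, -87, 76) = -87
b (Zane): min(75, -50, 90) = -50
M1 (Priya): max(-87, -50) = -50
c (Zane): min(-95, 50, 58) = -95
d (Zane): min(87, 37) = 37
e (Zane): min(-16, 8) = -16
M2 (Priya): max(-95, 37, -16) = 37
f (Zane): min(72, -23) = -23
g (Zane): min(-16, 12, -52) = -52
h (Zane): min(-11, 71) = -11
M3 (Priya): max(-23, -52, -11) = -11
top (Zane): min(-50, 37, -11) = -50
At top, Zane picks M1 (lowest: -50).
At M1, Priya picks b (highest: -50).
At b, Zane picks p (lowest: -50).
Terminal value -50.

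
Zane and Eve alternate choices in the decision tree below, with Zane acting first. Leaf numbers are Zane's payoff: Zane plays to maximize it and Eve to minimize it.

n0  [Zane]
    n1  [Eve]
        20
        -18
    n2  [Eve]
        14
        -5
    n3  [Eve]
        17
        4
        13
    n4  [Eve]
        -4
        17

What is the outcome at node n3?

4

n3 (Eve): min(17, 4, 13) = 4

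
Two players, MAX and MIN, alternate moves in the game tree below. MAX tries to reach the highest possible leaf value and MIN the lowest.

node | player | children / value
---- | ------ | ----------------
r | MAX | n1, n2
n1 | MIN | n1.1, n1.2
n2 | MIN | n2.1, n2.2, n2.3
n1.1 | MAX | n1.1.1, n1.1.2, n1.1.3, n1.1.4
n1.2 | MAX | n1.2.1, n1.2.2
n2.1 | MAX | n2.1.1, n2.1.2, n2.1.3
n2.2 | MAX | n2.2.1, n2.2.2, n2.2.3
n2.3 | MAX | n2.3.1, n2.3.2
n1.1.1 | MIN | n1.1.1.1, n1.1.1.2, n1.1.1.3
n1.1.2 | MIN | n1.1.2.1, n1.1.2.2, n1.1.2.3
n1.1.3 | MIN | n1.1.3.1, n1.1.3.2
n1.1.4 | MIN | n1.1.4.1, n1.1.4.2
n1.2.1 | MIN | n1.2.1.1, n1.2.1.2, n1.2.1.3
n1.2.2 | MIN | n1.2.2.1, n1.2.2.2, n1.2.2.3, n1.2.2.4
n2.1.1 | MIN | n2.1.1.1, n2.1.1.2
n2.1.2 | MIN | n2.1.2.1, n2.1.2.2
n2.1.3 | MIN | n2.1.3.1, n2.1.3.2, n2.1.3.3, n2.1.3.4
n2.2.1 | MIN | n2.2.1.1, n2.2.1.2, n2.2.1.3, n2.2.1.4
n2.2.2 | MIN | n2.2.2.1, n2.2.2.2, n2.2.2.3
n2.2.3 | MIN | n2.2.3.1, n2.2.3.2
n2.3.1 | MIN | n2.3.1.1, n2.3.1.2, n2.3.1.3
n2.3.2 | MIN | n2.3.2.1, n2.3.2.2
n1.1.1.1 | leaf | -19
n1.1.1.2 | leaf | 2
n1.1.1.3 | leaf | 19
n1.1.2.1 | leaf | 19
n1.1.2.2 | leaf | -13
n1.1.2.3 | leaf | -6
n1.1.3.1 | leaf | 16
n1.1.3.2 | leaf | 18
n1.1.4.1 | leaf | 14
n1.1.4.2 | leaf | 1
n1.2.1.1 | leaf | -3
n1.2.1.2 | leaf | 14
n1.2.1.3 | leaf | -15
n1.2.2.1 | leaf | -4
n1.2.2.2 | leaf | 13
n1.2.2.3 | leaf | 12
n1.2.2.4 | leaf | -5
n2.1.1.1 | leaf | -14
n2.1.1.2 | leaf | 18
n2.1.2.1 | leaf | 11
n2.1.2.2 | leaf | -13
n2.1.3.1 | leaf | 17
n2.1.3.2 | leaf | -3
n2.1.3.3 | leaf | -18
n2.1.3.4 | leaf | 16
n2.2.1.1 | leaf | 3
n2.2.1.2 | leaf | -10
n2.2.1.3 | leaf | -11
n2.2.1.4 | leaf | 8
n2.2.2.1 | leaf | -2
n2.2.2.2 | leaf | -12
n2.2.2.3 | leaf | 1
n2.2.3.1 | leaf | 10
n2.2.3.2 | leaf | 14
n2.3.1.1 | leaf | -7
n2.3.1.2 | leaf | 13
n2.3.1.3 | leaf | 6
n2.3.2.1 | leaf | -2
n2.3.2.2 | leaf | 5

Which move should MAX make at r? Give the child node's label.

n1.1.1 (MIN): min(-19, 2, 19) = -19
n1.1.2 (MIN): min(19, -13, -6) = -13
n1.1.3 (MIN): min(16, 18) = 16
n1.1.4 (MIN): min(14, 1) = 1
n1.1 (MAX): max(-19, -13, 16, 1) = 16
n1.2.1 (MIN): min(-3, 14, -15) = -15
n1.2.2 (MIN): min(-4, 13, 12, -5) = -5
n1.2 (MAX): max(-15, -5) = -5
n1 (MIN): min(16, -5) = -5
n2.1.1 (MIN): min(-14, 18) = -14
n2.1.2 (MIN): min(11, -13) = -13
n2.1.3 (MIN): min(17, -3, -18, 16) = -18
n2.1 (MAX): max(-14, -13, -18) = -13
n2.2.1 (MIN): min(3, -10, -11, 8) = -11
n2.2.2 (MIN): min(-2, -12, 1) = -12
n2.2.3 (MIN): min(10, 14) = 10
n2.2 (MAX): max(-11, -12, 10) = 10
n2.3.1 (MIN): min(-7, 13, 6) = -7
n2.3.2 (MIN): min(-2, 5) = -2
n2.3 (MAX): max(-7, -2) = -2
n2 (MIN): min(-13, 10, -2) = -13
r (MAX): max(-5, -13) = -5
MAX at r wants the highest of {n1=-5, n2=-13}, so chooses n1.

n1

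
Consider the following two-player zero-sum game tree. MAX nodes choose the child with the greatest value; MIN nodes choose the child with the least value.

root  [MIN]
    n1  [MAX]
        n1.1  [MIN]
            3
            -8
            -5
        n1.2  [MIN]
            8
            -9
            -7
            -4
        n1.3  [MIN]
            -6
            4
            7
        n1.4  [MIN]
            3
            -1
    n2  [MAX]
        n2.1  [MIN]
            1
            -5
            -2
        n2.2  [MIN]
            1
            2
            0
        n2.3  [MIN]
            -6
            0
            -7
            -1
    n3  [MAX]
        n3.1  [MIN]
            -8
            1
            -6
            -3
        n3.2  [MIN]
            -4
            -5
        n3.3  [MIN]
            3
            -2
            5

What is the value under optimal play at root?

n1.1 (MIN): min(3, -8, -5) = -8
n1.2 (MIN): min(8, -9, -7, -4) = -9
n1.3 (MIN): min(-6, 4, 7) = -6
n1.4 (MIN): min(3, -1) = -1
n1 (MAX): max(-8, -9, -6, -1) = -1
n2.1 (MIN): min(1, -5, -2) = -5
n2.2 (MIN): min(1, 2, 0) = 0
n2.3 (MIN): min(-6, 0, -7, -1) = -7
n2 (MAX): max(-5, 0, -7) = 0
n3.1 (MIN): min(-8, 1, -6, -3) = -8
n3.2 (MIN): min(-4, -5) = -5
n3.3 (MIN): min(3, -2, 5) = -2
n3 (MAX): max(-8, -5, -2) = -2
root (MIN): min(-1, 0, -2) = -2

-2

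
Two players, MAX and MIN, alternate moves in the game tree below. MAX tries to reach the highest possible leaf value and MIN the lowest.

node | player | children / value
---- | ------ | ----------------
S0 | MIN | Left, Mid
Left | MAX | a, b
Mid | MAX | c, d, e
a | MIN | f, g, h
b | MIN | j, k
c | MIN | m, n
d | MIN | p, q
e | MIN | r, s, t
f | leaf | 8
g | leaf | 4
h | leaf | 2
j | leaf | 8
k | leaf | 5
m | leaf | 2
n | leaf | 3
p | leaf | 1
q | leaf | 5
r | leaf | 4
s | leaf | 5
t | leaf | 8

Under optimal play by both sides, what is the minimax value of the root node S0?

a (MIN): min(8, 4, 2) = 2
b (MIN): min(8, 5) = 5
Left (MAX): max(2, 5) = 5
c (MIN): min(2, 3) = 2
d (MIN): min(1, 5) = 1
e (MIN): min(4, 5, 8) = 4
Mid (MAX): max(2, 1, 4) = 4
S0 (MIN): min(5, 4) = 4

4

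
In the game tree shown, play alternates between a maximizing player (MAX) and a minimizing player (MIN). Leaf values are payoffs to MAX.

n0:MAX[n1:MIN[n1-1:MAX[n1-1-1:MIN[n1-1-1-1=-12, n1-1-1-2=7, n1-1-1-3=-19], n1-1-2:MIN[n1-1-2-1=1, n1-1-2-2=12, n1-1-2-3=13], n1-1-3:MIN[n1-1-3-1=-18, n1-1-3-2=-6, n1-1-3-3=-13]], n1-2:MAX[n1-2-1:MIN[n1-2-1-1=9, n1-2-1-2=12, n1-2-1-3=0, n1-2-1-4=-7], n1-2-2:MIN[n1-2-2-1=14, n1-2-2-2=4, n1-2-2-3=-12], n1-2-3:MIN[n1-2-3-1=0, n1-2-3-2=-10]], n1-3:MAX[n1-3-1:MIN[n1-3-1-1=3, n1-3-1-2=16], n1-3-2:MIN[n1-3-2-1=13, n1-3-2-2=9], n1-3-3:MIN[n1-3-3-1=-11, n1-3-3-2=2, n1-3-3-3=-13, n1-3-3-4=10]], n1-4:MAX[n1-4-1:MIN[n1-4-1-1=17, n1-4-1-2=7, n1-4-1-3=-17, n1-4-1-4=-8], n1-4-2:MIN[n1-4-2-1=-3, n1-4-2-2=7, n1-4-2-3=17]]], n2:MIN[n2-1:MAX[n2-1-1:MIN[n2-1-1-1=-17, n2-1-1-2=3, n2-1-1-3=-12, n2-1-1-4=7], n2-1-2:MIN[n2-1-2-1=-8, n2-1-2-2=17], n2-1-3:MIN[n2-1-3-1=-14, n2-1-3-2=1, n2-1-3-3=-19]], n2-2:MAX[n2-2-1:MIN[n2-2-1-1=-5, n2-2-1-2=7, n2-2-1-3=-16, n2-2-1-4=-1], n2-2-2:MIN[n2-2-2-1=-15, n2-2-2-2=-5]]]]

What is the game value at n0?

n1-1-1 (MIN): min(-12, 7, -19) = -19
n1-1-2 (MIN): min(1, 12, 13) = 1
n1-1-3 (MIN): min(-18, -6, -13) = -18
n1-1 (MAX): max(-19, 1, -18) = 1
n1-2-1 (MIN): min(9, 12, 0, -7) = -7
n1-2-2 (MIN): min(14, 4, -12) = -12
n1-2-3 (MIN): min(0, -10) = -10
n1-2 (MAX): max(-7, -12, -10) = -7
n1-3-1 (MIN): min(3, 16) = 3
n1-3-2 (MIN): min(13, 9) = 9
n1-3-3 (MIN): min(-11, 2, -13, 10) = -13
n1-3 (MAX): max(3, 9, -13) = 9
n1-4-1 (MIN): min(17, 7, -17, -8) = -17
n1-4-2 (MIN): min(-3, 7, 17) = -3
n1-4 (MAX): max(-17, -3) = -3
n1 (MIN): min(1, -7, 9, -3) = -7
n2-1-1 (MIN): min(-17, 3, -12, 7) = -17
n2-1-2 (MIN): min(-8, 17) = -8
n2-1-3 (MIN): min(-14, 1, -19) = -19
n2-1 (MAX): max(-17, -8, -19) = -8
n2-2-1 (MIN): min(-5, 7, -16, -1) = -16
n2-2-2 (MIN): min(-15, -5) = -15
n2-2 (MAX): max(-16, -15) = -15
n2 (MIN): min(-8, -15) = -15
n0 (MAX): max(-7, -15) = -7

-7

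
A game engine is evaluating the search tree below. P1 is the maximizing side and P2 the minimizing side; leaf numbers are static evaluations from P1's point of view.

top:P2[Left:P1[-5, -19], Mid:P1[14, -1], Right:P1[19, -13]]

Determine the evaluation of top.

-5

Left (P1): max(-5, -19) = -5
Mid (P1): max(14, -1) = 14
Right (P1): max(19, -13) = 19
top (P2): min(-5, 14, 19) = -5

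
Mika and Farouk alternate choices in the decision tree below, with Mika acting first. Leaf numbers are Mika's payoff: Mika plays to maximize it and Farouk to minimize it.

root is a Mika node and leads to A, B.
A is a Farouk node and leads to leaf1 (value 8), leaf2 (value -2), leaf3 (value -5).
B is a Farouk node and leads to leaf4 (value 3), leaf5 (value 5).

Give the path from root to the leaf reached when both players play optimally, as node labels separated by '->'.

root -> B -> leaf4

A (Farouk): min(8, -2, -5) = -5
B (Farouk): min(3, 5) = 3
root (Mika): max(-5, 3) = 3
At root, Mika picks B (highest: 3).
At B, Farouk picks leaf4 (lowest: 3).
Terminal value 3.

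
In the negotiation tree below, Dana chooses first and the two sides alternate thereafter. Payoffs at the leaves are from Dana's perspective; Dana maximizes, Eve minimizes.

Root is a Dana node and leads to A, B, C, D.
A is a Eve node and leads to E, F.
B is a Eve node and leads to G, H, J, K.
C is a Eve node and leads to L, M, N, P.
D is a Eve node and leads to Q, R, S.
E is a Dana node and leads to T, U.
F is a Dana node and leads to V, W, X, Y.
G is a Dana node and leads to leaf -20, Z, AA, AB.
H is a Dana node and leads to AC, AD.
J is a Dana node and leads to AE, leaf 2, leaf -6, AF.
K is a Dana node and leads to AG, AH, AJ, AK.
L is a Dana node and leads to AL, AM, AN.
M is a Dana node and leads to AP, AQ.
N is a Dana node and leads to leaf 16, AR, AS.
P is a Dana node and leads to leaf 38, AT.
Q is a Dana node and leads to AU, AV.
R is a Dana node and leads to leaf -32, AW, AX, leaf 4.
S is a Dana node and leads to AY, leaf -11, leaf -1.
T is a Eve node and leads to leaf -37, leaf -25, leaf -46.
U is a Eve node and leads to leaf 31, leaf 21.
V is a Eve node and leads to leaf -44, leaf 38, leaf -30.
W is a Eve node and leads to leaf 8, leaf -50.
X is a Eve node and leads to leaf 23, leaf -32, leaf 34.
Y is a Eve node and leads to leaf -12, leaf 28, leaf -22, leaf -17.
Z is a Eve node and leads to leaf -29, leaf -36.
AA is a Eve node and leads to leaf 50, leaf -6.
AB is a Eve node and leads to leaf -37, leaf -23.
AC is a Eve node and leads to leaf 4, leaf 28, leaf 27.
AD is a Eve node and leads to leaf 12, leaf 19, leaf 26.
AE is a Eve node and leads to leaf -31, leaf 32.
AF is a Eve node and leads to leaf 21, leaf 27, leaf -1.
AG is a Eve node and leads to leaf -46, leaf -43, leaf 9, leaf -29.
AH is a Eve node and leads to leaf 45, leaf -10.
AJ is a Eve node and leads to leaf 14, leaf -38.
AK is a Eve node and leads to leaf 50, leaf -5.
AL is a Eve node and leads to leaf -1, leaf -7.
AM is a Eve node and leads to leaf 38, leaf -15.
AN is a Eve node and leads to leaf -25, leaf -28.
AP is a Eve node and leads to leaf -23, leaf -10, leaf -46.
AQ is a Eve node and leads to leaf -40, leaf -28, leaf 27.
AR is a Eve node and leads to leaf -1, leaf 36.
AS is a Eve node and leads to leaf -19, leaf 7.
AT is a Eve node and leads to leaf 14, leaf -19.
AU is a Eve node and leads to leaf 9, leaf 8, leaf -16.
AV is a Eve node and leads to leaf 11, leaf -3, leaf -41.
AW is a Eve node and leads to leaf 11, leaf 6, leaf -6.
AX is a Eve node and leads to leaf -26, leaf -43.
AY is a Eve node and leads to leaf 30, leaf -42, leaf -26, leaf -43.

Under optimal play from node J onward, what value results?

2

AE (Eve): min(-31, 32) = -31
AF (Eve): min(21, 27, -1) = -1
J (Dana): max(-31, 2, -6, -1) = 2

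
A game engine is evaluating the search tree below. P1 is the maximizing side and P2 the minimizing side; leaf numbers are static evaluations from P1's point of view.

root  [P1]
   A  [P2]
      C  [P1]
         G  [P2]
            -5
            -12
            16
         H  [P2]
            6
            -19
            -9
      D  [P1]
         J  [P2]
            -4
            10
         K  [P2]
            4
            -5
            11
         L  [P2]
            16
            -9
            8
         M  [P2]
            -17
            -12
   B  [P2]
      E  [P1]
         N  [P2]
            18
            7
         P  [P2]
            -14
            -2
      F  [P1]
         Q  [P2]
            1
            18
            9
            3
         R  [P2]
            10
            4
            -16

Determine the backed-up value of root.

1

G (P2): min(-5, -12, 16) = -12
H (P2): min(6, -19, -9) = -19
C (P1): max(-12, -19) = -12
J (P2): min(-4, 10) = -4
K (P2): min(4, -5, 11) = -5
L (P2): min(16, -9, 8) = -9
M (P2): min(-17, -12) = -17
D (P1): max(-4, -5, -9, -17) = -4
A (P2): min(-12, -4) = -12
N (P2): min(18, 7) = 7
P (P2): min(-14, -2) = -14
E (P1): max(7, -14) = 7
Q (P2): min(1, 18, 9, 3) = 1
R (P2): min(10, 4, -16) = -16
F (P1): max(1, -16) = 1
B (P2): min(7, 1) = 1
root (P1): max(-12, 1) = 1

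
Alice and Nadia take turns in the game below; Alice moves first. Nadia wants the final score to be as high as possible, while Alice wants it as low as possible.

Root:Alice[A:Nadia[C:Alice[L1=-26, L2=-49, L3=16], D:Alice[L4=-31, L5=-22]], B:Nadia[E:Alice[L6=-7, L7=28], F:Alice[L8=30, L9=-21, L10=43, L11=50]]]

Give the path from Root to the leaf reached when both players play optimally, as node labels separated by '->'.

Root -> A -> D -> L4

C (Alice): min(-26, -49, 16) = -49
D (Alice): min(-31, -22) = -31
A (Nadia): max(-49, -31) = -31
E (Alice): min(-7, 28) = -7
F (Alice): min(30, -21, 43, 50) = -21
B (Nadia): max(-7, -21) = -7
Root (Alice): min(-31, -7) = -31
At Root, Alice picks A (lowest: -31).
At A, Nadia picks D (highest: -31).
At D, Alice picks L4 (lowest: -31).
Terminal value -31.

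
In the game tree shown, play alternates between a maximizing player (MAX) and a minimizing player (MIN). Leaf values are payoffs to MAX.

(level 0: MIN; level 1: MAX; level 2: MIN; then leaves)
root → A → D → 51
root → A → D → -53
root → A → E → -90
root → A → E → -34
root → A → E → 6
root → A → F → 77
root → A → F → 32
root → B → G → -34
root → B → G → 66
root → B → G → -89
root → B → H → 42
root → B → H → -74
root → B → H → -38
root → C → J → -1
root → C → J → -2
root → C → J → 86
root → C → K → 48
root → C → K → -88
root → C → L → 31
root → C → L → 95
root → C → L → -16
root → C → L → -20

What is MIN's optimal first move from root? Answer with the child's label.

D (MIN): min(51, -53) = -53
E (MIN): min(-90, -34, 6) = -90
F (MIN): min(77, 32) = 32
A (MAX): max(-53, -90, 32) = 32
G (MIN): min(-34, 66, -89) = -89
H (MIN): min(42, -74, -38) = -74
B (MAX): max(-89, -74) = -74
J (MIN): min(-1, -2, 86) = -2
K (MIN): min(48, -88) = -88
L (MIN): min(31, 95, -16, -20) = -20
C (MAX): max(-2, -88, -20) = -2
root (MIN): min(32, -74, -2) = -74
MIN at root wants the lowest of {A=32, B=-74, C=-2}, so chooses B.

B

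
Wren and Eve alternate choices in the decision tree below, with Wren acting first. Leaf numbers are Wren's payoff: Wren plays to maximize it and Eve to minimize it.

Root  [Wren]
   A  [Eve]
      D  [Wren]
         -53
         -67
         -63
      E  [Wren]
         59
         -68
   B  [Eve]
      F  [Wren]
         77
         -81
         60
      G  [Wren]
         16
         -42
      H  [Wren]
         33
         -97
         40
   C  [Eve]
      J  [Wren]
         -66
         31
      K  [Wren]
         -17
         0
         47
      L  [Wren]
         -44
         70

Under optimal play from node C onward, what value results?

J (Wren): max(-66, 31) = 31
K (Wren): max(-17, 0, 47) = 47
L (Wren): max(-44, 70) = 70
C (Eve): min(31, 47, 70) = 31

31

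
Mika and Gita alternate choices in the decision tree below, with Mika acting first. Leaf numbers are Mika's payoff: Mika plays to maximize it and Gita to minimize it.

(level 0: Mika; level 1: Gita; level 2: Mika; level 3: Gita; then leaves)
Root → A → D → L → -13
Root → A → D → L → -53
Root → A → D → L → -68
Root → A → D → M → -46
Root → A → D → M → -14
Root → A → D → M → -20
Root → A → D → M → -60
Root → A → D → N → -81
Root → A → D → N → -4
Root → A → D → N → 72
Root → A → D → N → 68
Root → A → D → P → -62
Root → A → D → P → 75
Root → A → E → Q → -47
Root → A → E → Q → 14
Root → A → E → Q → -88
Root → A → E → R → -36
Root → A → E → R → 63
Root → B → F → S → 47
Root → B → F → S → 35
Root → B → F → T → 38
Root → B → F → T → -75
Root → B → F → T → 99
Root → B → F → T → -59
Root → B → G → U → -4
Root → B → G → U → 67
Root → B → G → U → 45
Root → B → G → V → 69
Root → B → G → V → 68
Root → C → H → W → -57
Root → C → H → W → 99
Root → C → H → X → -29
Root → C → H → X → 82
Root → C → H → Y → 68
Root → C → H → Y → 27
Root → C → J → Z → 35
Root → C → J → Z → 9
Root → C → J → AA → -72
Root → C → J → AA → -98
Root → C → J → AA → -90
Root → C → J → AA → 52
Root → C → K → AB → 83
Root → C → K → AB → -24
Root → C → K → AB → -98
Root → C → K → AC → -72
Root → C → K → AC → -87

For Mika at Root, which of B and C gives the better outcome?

S (Gita): min(47, 35) = 35
T (Gita): min(38, -75, 99, -59) = -75
F (Mika): max(35, -75) = 35
U (Gita): min(-4, 67, 45) = -4
V (Gita): min(69, 68) = 68
G (Mika): max(-4, 68) = 68
B (Gita): min(35, 68) = 35
W (Gita): min(-57, 99) = -57
X (Gita): min(-29, 82) = -29
Y (Gita): min(68, 27) = 27
H (Mika): max(-57, -29, 27) = 27
Z (Gita): min(35, 9) = 9
AA (Gita): min(-72, -98, -90, 52) = -98
J (Mika): max(9, -98) = 9
AB (Gita): min(83, -24, -98) = -98
AC (Gita): min(-72, -87) = -87
K (Mika): max(-98, -87) = -87
C (Gita): min(27, 9, -87) = -87
Mika prefers the higher value; B=35, C=-87. B is better since 35 > -87.

B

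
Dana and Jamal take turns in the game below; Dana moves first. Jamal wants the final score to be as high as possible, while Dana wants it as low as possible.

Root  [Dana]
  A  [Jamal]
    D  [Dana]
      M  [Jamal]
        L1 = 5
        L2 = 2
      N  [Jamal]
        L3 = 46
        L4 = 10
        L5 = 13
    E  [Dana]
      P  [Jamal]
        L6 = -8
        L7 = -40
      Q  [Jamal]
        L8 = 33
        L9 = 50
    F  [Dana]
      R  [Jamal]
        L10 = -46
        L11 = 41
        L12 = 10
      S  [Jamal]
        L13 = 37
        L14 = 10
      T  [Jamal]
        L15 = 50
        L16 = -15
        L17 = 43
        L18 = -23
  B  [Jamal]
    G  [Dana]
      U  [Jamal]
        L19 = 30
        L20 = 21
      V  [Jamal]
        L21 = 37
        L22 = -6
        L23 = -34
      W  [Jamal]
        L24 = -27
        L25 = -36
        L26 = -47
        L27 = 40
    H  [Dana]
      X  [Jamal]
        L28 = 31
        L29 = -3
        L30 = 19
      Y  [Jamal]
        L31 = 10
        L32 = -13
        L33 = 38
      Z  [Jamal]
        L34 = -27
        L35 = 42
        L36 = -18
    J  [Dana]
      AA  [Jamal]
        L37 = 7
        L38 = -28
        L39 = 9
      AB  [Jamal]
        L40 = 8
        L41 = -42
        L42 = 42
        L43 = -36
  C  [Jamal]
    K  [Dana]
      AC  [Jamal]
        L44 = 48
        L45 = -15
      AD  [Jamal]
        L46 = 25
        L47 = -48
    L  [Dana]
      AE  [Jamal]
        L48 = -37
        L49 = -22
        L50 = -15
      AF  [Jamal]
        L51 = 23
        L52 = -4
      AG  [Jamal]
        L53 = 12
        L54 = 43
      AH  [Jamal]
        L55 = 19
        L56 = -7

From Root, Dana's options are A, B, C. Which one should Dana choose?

C

M (Jamal): max(5, 2) = 5
N (Jamal): max(46, 10, 13) = 46
D (Dana): min(5, 46) = 5
P (Jamal): max(-8, -40) = -8
Q (Jamal): max(33, 50) = 50
E (Dana): min(-8, 50) = -8
R (Jamal): max(-46, 41, 10) = 41
S (Jamal): max(37, 10) = 37
T (Jamal): max(50, -15, 43, -23) = 50
F (Dana): min(41, 37, 50) = 37
A (Jamal): max(5, -8, 37) = 37
U (Jamal): max(30, 21) = 30
V (Jamal): max(37, -6, -34) = 37
W (Jamal): max(-27, -36, -47, 40) = 40
G (Dana): min(30, 37, 40) = 30
X (Jamal): max(31, -3, 19) = 31
Y (Jamal): max(10, -13, 38) = 38
Z (Jamal): max(-27, 42, -18) = 42
H (Dana): min(31, 38, 42) = 31
AA (Jamal): max(7, -28, 9) = 9
AB (Jamal): max(8, -42, 42, -36) = 42
J (Dana): min(9, 42) = 9
B (Jamal): max(30, 31, 9) = 31
AC (Jamal): max(48, -15) = 48
AD (Jamal): max(25, -48) = 25
K (Dana): min(48, 25) = 25
AE (Jamal): max(-37, -22, -15) = -15
AF (Jamal): max(23, -4) = 23
AG (Jamal): max(12, 43) = 43
AH (Jamal): max(19, -7) = 19
L (Dana): min(-15, 23, 43, 19) = -15
C (Jamal): max(25, -15) = 25
Root (Dana): min(37, 31, 25) = 25
Dana at Root wants the lowest of {A=37, B=31, C=25}, so chooses C.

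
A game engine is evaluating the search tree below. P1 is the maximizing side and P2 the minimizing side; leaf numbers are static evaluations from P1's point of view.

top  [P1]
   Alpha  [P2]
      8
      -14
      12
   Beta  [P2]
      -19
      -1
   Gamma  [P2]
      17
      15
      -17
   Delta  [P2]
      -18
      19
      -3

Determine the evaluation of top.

-14

Alpha (P2): min(8, -14, 12) = -14
Beta (P2): min(-19, -1) = -19
Gamma (P2): min(17, 15, -17) = -17
Delta (P2): min(-18, 19, -3) = -18
top (P1): max(-14, -19, -17, -18) = -14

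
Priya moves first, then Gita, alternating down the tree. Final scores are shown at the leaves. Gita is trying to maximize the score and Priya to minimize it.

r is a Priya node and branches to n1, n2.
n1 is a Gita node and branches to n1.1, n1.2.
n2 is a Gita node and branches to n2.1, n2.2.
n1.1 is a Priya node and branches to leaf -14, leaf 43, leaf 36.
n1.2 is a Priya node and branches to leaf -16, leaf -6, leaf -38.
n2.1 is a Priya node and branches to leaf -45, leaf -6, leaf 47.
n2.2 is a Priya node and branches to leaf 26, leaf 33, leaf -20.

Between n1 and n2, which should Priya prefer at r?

n2

n1.1 (Priya): min(-14, 43, 36) = -14
n1.2 (Priya): min(-16, -6, -38) = -38
n1 (Gita): max(-14, -38) = -14
n2.1 (Priya): min(-45, -6, 47) = -45
n2.2 (Priya): min(26, 33, -20) = -20
n2 (Gita): max(-45, -20) = -20
Priya prefers the lower value; n1=-14, n2=-20. n2 is better since -20 < -14.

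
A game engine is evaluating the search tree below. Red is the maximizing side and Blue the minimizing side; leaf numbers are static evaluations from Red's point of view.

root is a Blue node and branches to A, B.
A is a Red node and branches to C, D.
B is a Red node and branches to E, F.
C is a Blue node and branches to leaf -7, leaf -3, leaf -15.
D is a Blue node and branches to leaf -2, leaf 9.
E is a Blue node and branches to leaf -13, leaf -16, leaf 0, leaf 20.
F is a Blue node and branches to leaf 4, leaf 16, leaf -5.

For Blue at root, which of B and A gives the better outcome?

E (Blue): min(-13, -16, 0, 20) = -16
F (Blue): min(4, 16, -5) = -5
B (Red): max(-16, -5) = -5
C (Blue): min(-7, -3, -15) = -15
D (Blue): min(-2, 9) = -2
A (Red): max(-15, -2) = -2
Blue prefers the lower value; B=-5, A=-2. B is better since -5 < -2.

B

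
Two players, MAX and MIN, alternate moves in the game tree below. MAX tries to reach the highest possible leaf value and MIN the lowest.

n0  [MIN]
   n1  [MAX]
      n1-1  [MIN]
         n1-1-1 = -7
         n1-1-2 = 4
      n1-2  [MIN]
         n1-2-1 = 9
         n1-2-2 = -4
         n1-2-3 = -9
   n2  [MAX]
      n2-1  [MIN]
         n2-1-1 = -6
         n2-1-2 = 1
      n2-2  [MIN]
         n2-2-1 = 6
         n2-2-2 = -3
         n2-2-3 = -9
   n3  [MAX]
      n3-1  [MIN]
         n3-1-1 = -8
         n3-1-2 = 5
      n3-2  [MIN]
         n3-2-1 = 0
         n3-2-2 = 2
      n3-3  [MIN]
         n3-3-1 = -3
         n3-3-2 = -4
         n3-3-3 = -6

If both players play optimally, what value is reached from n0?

-7

n1-1 (MIN): min(-7, 4) = -7
n1-2 (MIN): min(9, -4, -9) = -9
n1 (MAX): max(-7, -9) = -7
n2-1 (MIN): min(-6, 1) = -6
n2-2 (MIN): min(6, -3, -9) = -9
n2 (MAX): max(-6, -9) = -6
n3-1 (MIN): min(-8, 5) = -8
n3-2 (MIN): min(0, 2) = 0
n3-3 (MIN): min(-3, -4, -6) = -6
n3 (MAX): max(-8, 0, -6) = 0
n0 (MIN): min(-7, -6, 0) = -7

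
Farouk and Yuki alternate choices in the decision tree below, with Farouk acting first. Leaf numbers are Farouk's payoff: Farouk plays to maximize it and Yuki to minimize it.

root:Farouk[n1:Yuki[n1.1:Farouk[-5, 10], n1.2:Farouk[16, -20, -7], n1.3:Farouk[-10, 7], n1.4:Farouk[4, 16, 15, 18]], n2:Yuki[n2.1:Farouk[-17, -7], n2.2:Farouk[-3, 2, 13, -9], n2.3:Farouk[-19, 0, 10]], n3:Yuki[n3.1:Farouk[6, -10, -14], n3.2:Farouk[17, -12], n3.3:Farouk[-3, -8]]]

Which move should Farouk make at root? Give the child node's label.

n1.1 (Farouk): max(-5, 10) = 10
n1.2 (Farouk): max(16, -20, -7) = 16
n1.3 (Farouk): max(-10, 7) = 7
n1.4 (Farouk): max(4, 16, 15, 18) = 18
n1 (Yuki): min(10, 16, 7, 18) = 7
n2.1 (Farouk): max(-17, -7) = -7
n2.2 (Farouk): max(-3, 2, 13, -9) = 13
n2.3 (Farouk): max(-19, 0, 10) = 10
n2 (Yuki): min(-7, 13, 10) = -7
n3.1 (Farouk): max(6, -10, -14) = 6
n3.2 (Farouk): max(17, -12) = 17
n3.3 (Farouk): max(-3, -8) = -3
n3 (Yuki): min(6, 17, -3) = -3
root (Farouk): max(7, -7, -3) = 7
Farouk at root wants the highest of {n1=7, n2=-7, n3=-3}, so chooses n1.

n1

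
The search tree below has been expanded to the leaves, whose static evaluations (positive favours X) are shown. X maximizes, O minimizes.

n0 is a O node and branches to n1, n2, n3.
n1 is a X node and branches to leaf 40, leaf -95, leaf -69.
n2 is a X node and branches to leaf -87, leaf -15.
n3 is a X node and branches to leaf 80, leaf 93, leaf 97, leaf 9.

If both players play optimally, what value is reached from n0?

-15

n1 (X): max(40, -95, -69) = 40
n2 (X): max(-87, -15) = -15
n3 (X): max(80, 93, 97, 9) = 97
n0 (O): min(40, -15, 97) = -15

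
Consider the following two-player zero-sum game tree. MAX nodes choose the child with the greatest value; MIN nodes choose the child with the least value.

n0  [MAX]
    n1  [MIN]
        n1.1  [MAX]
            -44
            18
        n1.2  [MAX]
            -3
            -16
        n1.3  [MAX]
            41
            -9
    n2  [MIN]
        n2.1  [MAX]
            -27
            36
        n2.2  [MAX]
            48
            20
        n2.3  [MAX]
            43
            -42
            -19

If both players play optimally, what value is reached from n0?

36

n1.1 (MAX): max(-44, 18) = 18
n1.2 (MAX): max(-3, -16) = -3
n1.3 (MAX): max(41, -9) = 41
n1 (MIN): min(18, -3, 41) = -3
n2.1 (MAX): max(-27, 36) = 36
n2.2 (MAX): max(48, 20) = 48
n2.3 (MAX): max(43, -42, -19) = 43
n2 (MIN): min(36, 48, 43) = 36
n0 (MAX): max(-3, 36) = 36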